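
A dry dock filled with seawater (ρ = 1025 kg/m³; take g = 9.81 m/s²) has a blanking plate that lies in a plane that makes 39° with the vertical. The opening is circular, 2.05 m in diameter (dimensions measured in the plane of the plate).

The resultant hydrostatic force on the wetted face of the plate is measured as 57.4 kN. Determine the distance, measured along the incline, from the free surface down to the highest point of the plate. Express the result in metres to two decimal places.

γ = ρg = 1025 × 9.81 / 1000 = 10.05525 kN/m³.
A = π(1.025)² = 3.30064 m².
From F = γ·h_c·A, the centroid depth is h_c = 57.4/(10.05525 × 3.30064) = 1.7295 m.
The plate makes 39° with the vertical, i.e. θ = 90° − 39° = 51° to the horizontal. Measuring y along the incline from the free-surface line, vertical depth h = y·sinθ with sinθ = 0.777146.
Along the incline, y_c = h_c/sinθ = 1.7295/0.777146 = 2.22545 m.
The centroid is at the centre, 1.025 m below the top of the plate, so the highest point sits at y_top = 2.22545 − 1.025 = 1.20045 m along the incline.

y_top ≈ 1.20 m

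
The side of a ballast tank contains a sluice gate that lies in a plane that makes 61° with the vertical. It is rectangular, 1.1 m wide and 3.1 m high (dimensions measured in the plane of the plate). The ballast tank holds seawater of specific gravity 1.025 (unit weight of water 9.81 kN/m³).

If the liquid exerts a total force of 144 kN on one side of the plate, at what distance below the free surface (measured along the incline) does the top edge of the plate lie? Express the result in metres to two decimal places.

y_top ≈ 7.11 m

γ = 1.025 × 9.81 = 10.05525 kN/m³.
A = 1.1 × 3.1 = 3.41 m².
From F = γ·h_c·A, the centroid depth is h_c = 144/(10.05525 × 3.41) = 4.19967 m.
The plate makes 61° with the vertical, i.e. θ = 90° − 61° = 29° to the horizontal. Measuring y along the incline from the free-surface line, vertical depth h = y·sinθ with sinθ = 0.484810.
Along the incline, y_c = h_c/sinθ = 4.19967/0.484810 = 8.66251 m.
The centroid lies 3.1/2 = 1.55 m below the top edge, so the top edge sits at y_top = 8.66251 − 1.55 = 7.11251 m along the incline.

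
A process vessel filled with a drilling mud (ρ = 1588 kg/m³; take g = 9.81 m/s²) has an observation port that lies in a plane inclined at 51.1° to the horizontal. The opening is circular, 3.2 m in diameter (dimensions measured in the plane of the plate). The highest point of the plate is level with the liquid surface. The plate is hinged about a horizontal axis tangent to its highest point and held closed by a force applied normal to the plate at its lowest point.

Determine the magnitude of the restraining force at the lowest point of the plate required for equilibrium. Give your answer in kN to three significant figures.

P ≈ 97.5 kN

γ = ρg = 1588 × 9.81 / 1000 = 15.57828 kN/m³.
Let θ = 51.1° be the plate's angle to the horizontal; measure y along the incline from where the plane meets the free surface. Vertical depth h = y·sinθ with sinθ = 0.778243.
The centroid is at the centre, 1.6 m below the top of the plate, so y_c = 1.6 m and h_c = 1.6 × 0.778243 = 1.24519 m.
A = π(1.6)² = 8.04248 m².
Resultant F = γ·h_c·A = 15.57828 × 1.24519 × 8.04248 = 156.007 kN.
I_c = πr⁴/4 = π × 1.6⁴/4 = 5.14719 m⁴.
Centre of pressure: y_p = y_c + I_c/(y_c·A) = 1.6 + 5.14719/(1.6 × 8.04248) = 1.6 + 0.4 = 2 m along the plane.
The resultant acts 1.6 + 0.4 = 2 m (along the plate) below the hinge at the top edge, so the moment about the hinge is M = F × 2 = 156.007 × 2 = 312.014 kN·m.
A normal force at the bottom, 3.2 m from the hinge, must supply this moment: P = 312.014/3.2 = 97.5044 kN.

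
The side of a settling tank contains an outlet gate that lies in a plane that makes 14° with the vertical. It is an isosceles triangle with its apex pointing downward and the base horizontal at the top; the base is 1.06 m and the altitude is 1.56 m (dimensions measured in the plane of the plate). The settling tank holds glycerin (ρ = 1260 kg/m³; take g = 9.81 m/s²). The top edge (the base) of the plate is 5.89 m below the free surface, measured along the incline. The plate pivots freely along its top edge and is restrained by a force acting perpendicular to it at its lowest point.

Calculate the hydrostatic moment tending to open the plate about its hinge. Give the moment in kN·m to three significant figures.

M ≈ 34.4 kN·m

γ = ρg = 1260 × 9.81 / 1000 = 12.3606 kN/m³.
The plate makes 14° with the vertical, i.e. θ = 90° − 14° = 76° to the horizontal. Measuring y along the incline from the free-surface line, vertical depth h = y·sinθ with sinθ = 0.970296.
With the apex down, the centroid sits h/3 = 1.56/3 = 0.52 m below the base (the top edge), so y_c = 5.89 + 0.52 = 6.41 m and h_c = 6.41 × 0.970296 = 6.2196 m.
A = ½ × 1.06 × 1.56 = 0.8268 m².
Resultant F = γ·h_c·A = 12.3606 × 6.2196 × 0.8268 = 63.5627 kN.
I_c = b·h³/36 = 1.06 × 1.56³/36 = 0.111783 m⁴.
Centre of pressure: y_p = y_c + I_c/(y_c·A) = 6.41 + 0.111783/(6.41 × 0.8268) = 6.41 + 0.021092 = 6.43109 m along the plane.
The resultant acts 0.52 + 0.021092 = 0.541092 m (along the plate) below the hinge at the top edge, so the moment about the hinge is M = F × 0.541092 = 63.5627 × 0.541092 = 34.3933 kN·m.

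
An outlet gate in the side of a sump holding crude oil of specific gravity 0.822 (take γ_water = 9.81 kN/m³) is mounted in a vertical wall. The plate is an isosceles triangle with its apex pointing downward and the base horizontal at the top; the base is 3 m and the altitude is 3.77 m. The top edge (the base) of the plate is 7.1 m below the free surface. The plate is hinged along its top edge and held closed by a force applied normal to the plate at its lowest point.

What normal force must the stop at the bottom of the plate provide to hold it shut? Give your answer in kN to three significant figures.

P ≈ 137 kN

γ = 0.822 × 9.81 = 8.06382 kN/m³.
With the apex down, the centroid sits h/3 = 3.77/3 = 1.25667 m below the base (the top edge), so the centroid depth is h_c = 7.1 + 1.25667 = 8.35667 m.
A = ½ × 3 × 3.77 = 5.655 m².
Resultant F = γ·h_c·A = 8.06382 × 8.35667 × 5.655 = 381.072 kN.
I_c = b·h³/36 = 3 × 3.77³/36 = 4.46522 m⁴.
Centre of pressure: y_p = y_c + I_c/(y_c·A) = 8.35667 + 4.46522/(8.35667 × 5.655) = 8.35667 + 0.0944881 = 8.45116 m along the plane.
The resultant acts 1.25667 + 0.0944881 = 1.35116 m (along the plate) below the hinge at the top edge, so the moment about the hinge is M = F × 1.35116 = 381.072 × 1.35116 = 514.889 kN·m.
A normal force at the bottom, 3.77 m from the hinge, must supply this moment: P = 514.889/3.77 = 136.575 kN.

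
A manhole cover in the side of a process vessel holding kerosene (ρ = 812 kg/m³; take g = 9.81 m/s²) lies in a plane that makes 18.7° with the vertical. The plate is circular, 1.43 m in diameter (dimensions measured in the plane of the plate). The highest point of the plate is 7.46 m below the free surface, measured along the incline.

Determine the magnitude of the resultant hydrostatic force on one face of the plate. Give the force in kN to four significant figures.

γ = ρg = 812 × 9.81 / 1000 = 7.96572 kN/m³.
The plate makes 18.7° with the vertical, i.e. θ = 90° − 18.7° = 71.3° to the horizontal. Measuring y along the incline from the free-surface line, vertical depth h = y·sinθ with sinθ = 0.947210.
The centroid is at the centre, 0.715 m below the top of the plate, so y_c = 7.46 + 0.715 = 8.175 m and h_c = 8.175 × 0.947210 = 7.74344 m.
A = π(0.715)² = 1.60606 m².
Resultant F = γ·h_c·A = 7.96572 × 7.74344 × 1.60606 = 99.0651 kN.

F ≈ 99.07 kN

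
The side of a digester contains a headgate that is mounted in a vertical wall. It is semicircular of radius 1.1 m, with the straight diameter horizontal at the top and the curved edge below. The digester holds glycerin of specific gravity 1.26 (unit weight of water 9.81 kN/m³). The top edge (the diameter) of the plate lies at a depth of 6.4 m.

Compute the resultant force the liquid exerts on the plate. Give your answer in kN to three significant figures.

γ = 1.26 × 9.81 = 12.3606 kN/m³.
The centroid of a semicircle lies 4r/(3π) = 0.466854 m from the diameter, here below the top edge, so the centroid depth is h_c = 6.4 + 0.466854 = 6.86685 m.
A = πr²/2 = π × 1.1²/2 = 1.90066 m².
Resultant F = γ·h_c·A = 12.3606 × 6.86685 × 1.90066 = 161.325 kN.

F ≈ 161 kN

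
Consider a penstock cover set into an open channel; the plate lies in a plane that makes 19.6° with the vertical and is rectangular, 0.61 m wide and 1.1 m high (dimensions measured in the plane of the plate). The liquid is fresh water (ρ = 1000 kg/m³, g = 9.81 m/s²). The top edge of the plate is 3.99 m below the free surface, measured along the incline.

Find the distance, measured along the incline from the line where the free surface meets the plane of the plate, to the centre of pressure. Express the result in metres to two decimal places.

γ = ρg = 1000 × 9.81 = 9810 N/m³ = 9.81 kN/m³.
The plate makes 19.6° with the vertical, i.e. θ = 90° − 19.6° = 70.4° to the horizontal. Measuring y along the incline from the free-surface line, vertical depth h = y·sinθ with sinθ = 0.942057.
The centroid lies 1.1/2 = 0.55 m below the top edge, so y_c = 3.99 + 0.55 = 4.54 m and h_c = 4.54 × 0.942057 = 4.27694 m.
A = 0.61 × 1.1 = 0.671 m².
Resultant F = γ·h_c·A = 9.81 × 4.27694 × 0.671 = 28.153 kN.
I_c = b·h³/12 = 0.61 × 1.1³/12 = 0.0676592 m⁴.
Centre of pressure: y_p = y_c + I_c/(y_c·A) = 4.54 + 0.0676592/(4.54 × 0.671) = 4.54 + 0.02221 = 4.56221 m along the plane.

y_p = 4.56 m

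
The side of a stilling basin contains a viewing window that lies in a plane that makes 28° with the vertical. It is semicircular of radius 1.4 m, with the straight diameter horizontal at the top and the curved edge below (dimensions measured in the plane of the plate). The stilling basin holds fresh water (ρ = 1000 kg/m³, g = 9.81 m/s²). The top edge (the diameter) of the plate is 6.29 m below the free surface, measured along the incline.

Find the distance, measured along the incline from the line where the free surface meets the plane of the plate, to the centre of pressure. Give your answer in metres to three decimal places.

γ = ρg = 1000 × 9.81 = 9810 N/m³ = 9.81 kN/m³.
The plate makes 28° with the vertical, i.e. θ = 90° − 28° = 62° to the horizontal. Measuring y along the incline from the free-surface line, vertical depth h = y·sinθ with sinθ = 0.882948.
The centroid of a semicircle lies 4r/(3π) = 0.594178 m from the diameter, here below the top edge, so y_c = 6.29 + 0.594178 = 6.88418 m and h_c = 6.88418 × 0.882948 = 6.07837 m.
A = πr²/2 = π × 1.4²/2 = 3.07876 m².
Resultant F = γ·h_c·A = 9.81 × 6.07837 × 3.07876 = 183.583 kN.
I_c = (π/8 − 8/(9π))·r⁴ = 0.109757 × 1.4⁴ = 0.421642 m⁴.
Centre of pressure: y_p = y_c + I_c/(y_c·A) = 6.88418 + 0.421642/(6.88418 × 3.07876) = 6.88418 + 0.0198937 = 6.90407 m along the plane.

y_p = 6.904 m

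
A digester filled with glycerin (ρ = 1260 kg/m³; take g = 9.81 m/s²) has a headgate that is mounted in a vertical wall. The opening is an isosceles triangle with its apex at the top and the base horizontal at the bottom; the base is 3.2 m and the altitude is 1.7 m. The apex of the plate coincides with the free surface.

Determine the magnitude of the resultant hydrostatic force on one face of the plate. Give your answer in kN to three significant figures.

F ≈ 38.1 kN

γ = ρg = 1260 × 9.81 / 1000 = 12.3606 kN/m³.
With the apex up, the centroid sits 2h/3 = 2 × 1.7/3 = 1.13333 m below the apex, so the centroid depth is h_c = 1.13333 m.
A = ½ × 3.2 × 1.7 = 2.72 m².
Resultant F = γ·h_c·A = 12.3606 × 1.13333 × 2.72 = 38.1035 kN.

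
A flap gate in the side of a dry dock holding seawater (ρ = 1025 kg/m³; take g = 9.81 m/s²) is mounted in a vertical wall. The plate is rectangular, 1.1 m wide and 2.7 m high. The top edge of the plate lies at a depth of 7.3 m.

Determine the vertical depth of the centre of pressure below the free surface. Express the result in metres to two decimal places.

γ = ρg = 1025 × 9.81 / 1000 = 10.05525 kN/m³.
The centroid lies 2.7/2 = 1.35 m below the top edge, so the centroid depth is h_c = 7.3 + 1.35 = 8.65 m.
A = 1.1 × 2.7 = 2.97 m².
Resultant F = γ·h_c·A = 10.05525 × 8.65 × 2.97 = 258.324 kN.
I_c = b·h³/12 = 1.1 × 2.7³/12 = 1.80428 m⁴.
Centre of pressure: y_p = y_c + I_c/(y_c·A) = 8.65 + 1.80428/(8.65 × 2.97) = 8.65 + 0.0702314 = 8.72023 m along the plane.

h_p = 8.72 m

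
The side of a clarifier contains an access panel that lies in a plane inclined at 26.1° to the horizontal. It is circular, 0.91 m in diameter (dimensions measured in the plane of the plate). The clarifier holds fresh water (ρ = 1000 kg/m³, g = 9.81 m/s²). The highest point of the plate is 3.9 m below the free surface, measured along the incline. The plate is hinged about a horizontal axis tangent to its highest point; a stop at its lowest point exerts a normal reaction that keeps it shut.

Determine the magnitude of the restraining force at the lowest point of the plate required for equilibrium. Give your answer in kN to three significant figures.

P ≈ 6.27 kN

γ = ρg = 1000 × 9.81 = 9810 N/m³ = 9.81 kN/m³.
Let θ = 26.1° be the plate's angle to the horizontal; measure y along the incline from where the plane meets the free surface. Vertical depth h = y·sinθ with sinθ = 0.439939.
The centroid is at the centre, 0.455 m below the top of the plate, so y_c = 3.9 + 0.455 = 4.355 m and h_c = 4.355 × 0.439939 = 1.91593 m.
A = π(0.455)² = 0.650388 m².
Resultant F = γ·h_c·A = 9.81 × 1.91593 × 0.650388 = 12.2242 kN.
I_c = πr⁴/4 = π × 0.455⁴/4 = 0.0336617 m⁴.
Centre of pressure: y_p = y_c + I_c/(y_c·A) = 4.355 + 0.0336617/(4.355 × 0.650388) = 4.355 + 0.0118843 = 4.36688 m along the plane.
The resultant acts 0.455 + 0.0118843 = 0.466884 m (along the plate) below the hinge at the top edge, so the moment about the hinge is M = F × 0.466884 = 12.2242 × 0.466884 = 5.70728 kN·m.
A normal force at the bottom, 0.91 m from the hinge, must supply this moment: P = 5.70728/0.91 = 6.27174 kN.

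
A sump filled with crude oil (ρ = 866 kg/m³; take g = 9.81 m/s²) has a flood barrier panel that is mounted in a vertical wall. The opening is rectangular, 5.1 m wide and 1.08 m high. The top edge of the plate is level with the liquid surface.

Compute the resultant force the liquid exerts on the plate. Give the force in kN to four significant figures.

γ = ρg = 866 × 9.81 / 1000 = 8.49546 kN/m³.
The centroid lies 1.08/2 = 0.54 m below the top edge, so the centroid depth is h_c = 0.54 m.
A = 5.1 × 1.08 = 5.508 m².
Resultant F = γ·h_c·A = 8.49546 × 0.54 × 5.508 = 25.2682 kN.

F ≈ 25.27 kN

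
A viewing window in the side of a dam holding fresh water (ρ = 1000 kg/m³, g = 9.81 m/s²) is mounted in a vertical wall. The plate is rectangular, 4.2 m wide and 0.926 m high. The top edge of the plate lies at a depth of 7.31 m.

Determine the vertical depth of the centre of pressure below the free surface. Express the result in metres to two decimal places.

h_p = 7.78 m

γ = ρg = 1000 × 9.81 = 9810 N/m³ = 9.81 kN/m³.
The centroid lies 0.926/2 = 0.463 m below the top edge, so the centroid depth is h_c = 7.31 + 0.463 = 7.773 m.
A = 4.2 × 0.926 = 3.8892 m².
Resultant F = γ·h_c·A = 9.81 × 7.773 × 3.8892 = 296.564 kN.
I_c = b·h³/12 = 4.2 × 0.926³/12 = 0.277908 m⁴.
Centre of pressure: y_p = y_c + I_c/(y_c·A) = 7.773 + 0.277908/(7.773 × 3.8892) = 7.773 + 0.00919289 = 7.78219 m along the plane.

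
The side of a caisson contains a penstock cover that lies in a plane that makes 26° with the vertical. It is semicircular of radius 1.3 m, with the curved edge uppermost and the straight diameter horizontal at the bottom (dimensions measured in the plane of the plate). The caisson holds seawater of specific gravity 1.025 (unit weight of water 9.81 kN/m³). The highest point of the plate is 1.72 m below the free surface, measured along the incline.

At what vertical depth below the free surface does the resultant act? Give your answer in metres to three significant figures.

γ = 1.025 × 9.81 = 10.05525 kN/m³.
The plate makes 26° with the vertical, i.e. θ = 90° − 26° = 64° to the horizontal. Measuring y along the incline from the free-surface line, vertical depth h = y·sinθ with sinθ = 0.898794.
The centroid lies 4r/(3π) = 0.551737 m above the diameter, so r − 4r/(3π) = 1.3 − 0.551737 = 0.748263 m below the topmost point, so y_c = 1.72 + 0.748263 = 2.46826 m and h_c = 2.46826 × 0.898794 = 2.21846 m.
A = πr²/2 = π × 1.3²/2 = 2.65465 m².
Resultant F = γ·h_c·A = 10.05525 × 2.21846 × 2.65465 = 59.2177 kN.
I_c = (π/8 − 8/(9π))·r⁴ = 0.109757 × 1.3⁴ = 0.313477 m⁴.
Centre of pressure: y_p = y_c + I_c/(y_c·A) = 2.46826 + 0.313477/(2.46826 × 2.65465) = 2.46826 + 0.0478418 = 2.5161 m along the plane.
Vertically, h_p = y_p·sinθ = 2.5161 × 0.898794 = 2.26146 m.

h_p = 2.26 m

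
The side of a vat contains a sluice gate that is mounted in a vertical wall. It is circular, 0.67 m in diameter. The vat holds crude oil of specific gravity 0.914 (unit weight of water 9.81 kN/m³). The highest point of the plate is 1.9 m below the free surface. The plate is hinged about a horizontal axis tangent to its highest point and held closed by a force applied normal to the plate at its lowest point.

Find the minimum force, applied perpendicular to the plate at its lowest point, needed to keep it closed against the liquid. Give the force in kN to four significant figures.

P ≈ 3.665 kN

γ = 0.914 × 9.81 = 8.96634 kN/m³.
The centroid is at the centre, 0.335 m below the top of the plate, so the centroid depth is h_c = 1.9 + 0.335 = 2.235 m.
A = π(0.335)² = 0.352565 m².
Resultant F = γ·h_c·A = 8.96634 × 2.235 × 0.352565 = 7.06532 kN.
I_c = πr⁴/4 = π × 0.335⁴/4 = 0.00989166 m⁴.
Centre of pressure: y_p = y_c + I_c/(y_c·A) = 2.235 + 0.00989166/(2.235 × 0.352565) = 2.235 + 0.0125531 = 2.24755 m along the plane.
The resultant acts 0.335 + 0.0125531 = 0.347553 m (along the plate) below the hinge at the top edge, so the moment about the hinge is M = F × 0.347553 = 7.06532 × 0.347553 = 2.45557 kN·m.
A normal force at the bottom, 0.67 m from the hinge, must supply this moment: P = 2.45557/0.67 = 3.66503 kN.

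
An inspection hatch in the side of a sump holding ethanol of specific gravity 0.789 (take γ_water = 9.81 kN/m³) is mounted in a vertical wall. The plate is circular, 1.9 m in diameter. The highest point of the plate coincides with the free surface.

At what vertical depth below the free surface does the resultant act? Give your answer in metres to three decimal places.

h_p = 1.188 m

γ = 0.789 × 9.81 = 7.74009 kN/m³.
The centroid is at the centre, 0.95 m below the top of the plate, so the centroid depth is h_c = 0.95 m.
A = π(0.95)² = 2.83529 m².
Resultant F = γ·h_c·A = 7.74009 × 0.95 × 2.83529 = 20.8481 kN.
I_c = πr⁴/4 = π × 0.95⁴/4 = 0.639712 m⁴.
Centre of pressure: y_p = y_c + I_c/(y_c·A) = 0.95 + 0.639712/(0.95 × 2.83529) = 0.95 + 0.2375 = 1.1875 m along the plane.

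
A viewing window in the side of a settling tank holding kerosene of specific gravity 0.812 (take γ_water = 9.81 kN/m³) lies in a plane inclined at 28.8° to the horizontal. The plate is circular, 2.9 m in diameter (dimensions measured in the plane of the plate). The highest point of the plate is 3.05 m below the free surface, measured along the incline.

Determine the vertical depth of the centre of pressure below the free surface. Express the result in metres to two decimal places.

h_p = 2.22 m

γ = 0.812 × 9.81 = 7.96572 kN/m³.
Let θ = 28.8° be the plate's angle to the horizontal; measure y along the incline from where the plane meets the free surface. Vertical depth h = y·sinθ with sinθ = 0.481754.
The centroid is at the centre, 1.45 m below the top of the plate, so y_c = 3.05 + 1.45 = 4.5 m and h_c = 4.5 × 0.481754 = 2.16789 m.
A = π(1.45)² = 6.6052 m².
Resultant F = γ·h_c·A = 7.96572 × 2.16789 × 6.6052 = 114.064 kN.
I_c = πr⁴/4 = π × 1.45⁴/4 = 3.47186 m⁴.
Centre of pressure: y_p = y_c + I_c/(y_c·A) = 4.5 + 3.47186/(4.5 × 6.6052) = 4.5 + 0.116806 = 4.61681 m along the plane.
Vertically, h_p = y_p·sinθ = 4.61681 × 0.481754 = 2.22417 m.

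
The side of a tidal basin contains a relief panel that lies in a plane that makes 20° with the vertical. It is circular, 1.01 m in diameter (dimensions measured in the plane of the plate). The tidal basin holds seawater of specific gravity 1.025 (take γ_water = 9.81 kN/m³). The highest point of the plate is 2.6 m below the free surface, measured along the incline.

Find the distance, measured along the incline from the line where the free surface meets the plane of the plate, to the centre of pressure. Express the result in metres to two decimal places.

y_p = 3.13 m

γ = 1.025 × 9.81 = 10.05525 kN/m³.
The plate makes 20° with the vertical, i.e. θ = 90° − 20° = 70° to the horizontal. Measuring y along the incline from the free-surface line, vertical depth h = y·sinθ with sinθ = 0.939693.
The centroid is at the centre, 0.505 m below the top of the plate, so y_c = 2.6 + 0.505 = 3.105 m and h_c = 3.105 × 0.939693 = 2.91775 m.
A = π(0.505)² = 0.801185 m².
Resultant F = γ·h_c·A = 10.05525 × 2.91775 × 0.801185 = 23.5057 kN.
I_c = πr⁴/4 = π × 0.505⁴/4 = 0.0510805 m⁴.
Centre of pressure: y_p = y_c + I_c/(y_c·A) = 3.105 + 0.0510805/(3.105 × 0.801185) = 3.105 + 0.0205334 = 3.12553 m along the plane.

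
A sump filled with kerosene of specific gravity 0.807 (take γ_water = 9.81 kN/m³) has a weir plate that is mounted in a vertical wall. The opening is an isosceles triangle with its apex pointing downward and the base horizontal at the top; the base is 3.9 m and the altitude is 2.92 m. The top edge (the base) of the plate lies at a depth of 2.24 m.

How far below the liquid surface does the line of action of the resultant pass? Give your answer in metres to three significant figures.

h_p = 3.36 m

γ = 0.807 × 9.81 = 7.91667 kN/m³.
With the apex down, the centroid sits h/3 = 2.92/3 = 0.973333 m below the base (the top edge), so the centroid depth is h_c = 2.24 + 0.973333 = 3.21333 m.
A = ½ × 3.9 × 2.92 = 5.694 m².
Resultant F = γ·h_c·A = 7.91667 × 3.21333 × 5.694 = 144.849 kN.
I_c = b·h³/36 = 3.9 × 2.92³/36 = 2.69718 m⁴.
Centre of pressure: y_p = y_c + I_c/(y_c·A) = 3.21333 + 2.69718/(3.21333 × 5.694) = 3.21333 + 0.147413 = 3.36074 m along the plane.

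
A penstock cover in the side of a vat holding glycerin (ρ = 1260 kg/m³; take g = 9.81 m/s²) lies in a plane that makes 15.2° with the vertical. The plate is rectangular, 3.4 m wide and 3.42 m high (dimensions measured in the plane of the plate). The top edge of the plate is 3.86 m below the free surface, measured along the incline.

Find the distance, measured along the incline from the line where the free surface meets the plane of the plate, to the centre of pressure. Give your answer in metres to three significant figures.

y_p = 5.74 m

γ = ρg = 1260 × 9.81 / 1000 = 12.3606 kN/m³.
The plate makes 15.2° with the vertical, i.e. θ = 90° − 15.2° = 74.8° to the horizontal. Measuring y along the incline from the free-surface line, vertical depth h = y·sinθ with sinθ = 0.965016.
The centroid lies 3.42/2 = 1.71 m below the top edge, so y_c = 3.86 + 1.71 = 5.57 m and h_c = 5.57 × 0.965016 = 5.37514 m.
A = 3.4 × 3.42 = 11.628 m².
Resultant F = γ·h_c·A = 12.3606 × 5.37514 × 11.628 = 772.564 kN.
I_c = b·h³/12 = 3.4 × 3.42³/12 = 11.3338 m⁴.
Centre of pressure: y_p = y_c + I_c/(y_c·A) = 5.57 + 11.3338/(5.57 × 11.628) = 5.57 + 0.174991 = 5.74499 m along the plane.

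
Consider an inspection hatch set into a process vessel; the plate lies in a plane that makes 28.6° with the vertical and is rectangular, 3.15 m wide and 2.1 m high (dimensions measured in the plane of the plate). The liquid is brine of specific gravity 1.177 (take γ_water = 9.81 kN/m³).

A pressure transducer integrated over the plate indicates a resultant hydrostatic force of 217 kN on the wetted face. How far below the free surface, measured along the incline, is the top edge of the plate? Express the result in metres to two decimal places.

γ = 1.177 × 9.81 = 11.54637 kN/m³.
A = 3.15 × 2.1 = 6.615 m².
From F = γ·h_c·A, the centroid depth is h_c = 217/(11.54637 × 6.615) = 2.84109 m.
The plate makes 28.6° with the vertical, i.e. θ = 90° − 28.6° = 61.4° to the horizontal. Measuring y along the incline from the free-surface line, vertical depth h = y·sinθ with sinθ = 0.877983.
Along the incline, y_c = h_c/sinθ = 2.84109/0.877983 = 3.23593 m.
The centroid lies 2.1/2 = 1.05 m below the top edge, so the top edge sits at y_top = 3.23593 − 1.05 = 2.18593 m along the incline.

y_top ≈ 2.19 m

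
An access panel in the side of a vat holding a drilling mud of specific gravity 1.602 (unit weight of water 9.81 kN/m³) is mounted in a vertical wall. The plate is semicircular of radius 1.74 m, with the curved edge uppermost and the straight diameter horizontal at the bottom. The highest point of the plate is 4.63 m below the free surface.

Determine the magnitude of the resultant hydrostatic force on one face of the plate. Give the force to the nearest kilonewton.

F ≈ 421 kN

γ = 1.602 × 9.81 = 15.71562 kN/m³.
The centroid lies 4r/(3π) = 0.738479 m above the diameter, so r − 4r/(3π) = 1.74 − 0.738479 = 1.00152 m below the topmost point, so the centroid depth is h_c = 4.63 + 1.00152 = 5.63152 m.
A = πr²/2 = π × 1.74²/2 = 4.75574 m².
Resultant F = γ·h_c·A = 15.71562 × 5.63152 × 4.75574 = 420.896 kN.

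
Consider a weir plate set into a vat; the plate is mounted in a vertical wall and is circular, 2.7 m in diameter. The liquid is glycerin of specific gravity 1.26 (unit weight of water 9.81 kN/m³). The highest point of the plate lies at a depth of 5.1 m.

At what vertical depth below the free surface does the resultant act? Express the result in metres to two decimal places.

γ = 1.26 × 9.81 = 12.3606 kN/m³.
The centroid is at the centre, 1.35 m below the top of the plate, so the centroid depth is h_c = 5.1 + 1.35 = 6.45 m.
A = π(1.35)² = 5.72555 m².
Resultant F = γ·h_c·A = 12.3606 × 6.45 × 5.72555 = 456.474 kN.
I_c = πr⁴/4 = π × 1.35⁴/4 = 2.6087 m⁴.
Centre of pressure: y_p = y_c + I_c/(y_c·A) = 6.45 + 2.6087/(6.45 × 5.72555) = 6.45 + 0.0706394 = 6.52064 m along the plane.

h_p = 6.52 m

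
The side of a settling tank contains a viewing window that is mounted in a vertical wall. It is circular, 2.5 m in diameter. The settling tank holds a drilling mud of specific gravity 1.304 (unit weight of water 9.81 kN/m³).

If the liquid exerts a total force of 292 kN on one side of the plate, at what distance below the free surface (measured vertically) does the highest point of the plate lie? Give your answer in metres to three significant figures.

γ = 1.304 × 9.81 = 12.79224 kN/m³.
A = π(1.25)² = 4.90874 m².
From F = γ·h_c·A, the centroid depth is h_c = 292/(12.79224 × 4.90874) = 4.65014 m.
The centroid is at the centre, 1.25 m below the top of the plate, so the highest point sits at h_top = 4.65014 − 1.25 = 3.40014 m below the surface.

d_top ≈ 3.40 m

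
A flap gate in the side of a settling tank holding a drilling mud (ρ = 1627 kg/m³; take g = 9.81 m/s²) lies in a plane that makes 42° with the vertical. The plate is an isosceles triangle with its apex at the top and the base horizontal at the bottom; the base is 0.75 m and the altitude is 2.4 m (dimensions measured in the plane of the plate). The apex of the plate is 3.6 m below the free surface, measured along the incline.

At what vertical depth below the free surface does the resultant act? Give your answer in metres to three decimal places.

γ = ρg = 1627 × 9.81 / 1000 = 15.96087 kN/m³.
The plate makes 42° with the vertical, i.e. θ = 90° − 42° = 48° to the horizontal. Measuring y along the incline from the free-surface line, vertical depth h = y·sinθ with sinθ = 0.743145.
With the apex up, the centroid sits 2h/3 = 2 × 2.4/3 = 1.6 m below the apex, so y_c = 3.6 + 1.6 = 5.2 m and h_c = 5.2 × 0.743145 = 3.86435 m.
A = ½ × 0.75 × 2.4 = 0.9 m².
Resultant F = γ·h_c·A = 15.96087 × 3.86435 × 0.9 = 55.5105 kN.
I_c = b·h³/36 = 0.75 × 2.4³/36 = 0.288 m⁴.
Centre of pressure: y_p = y_c + I_c/(y_c·A) = 5.2 + 0.288/(5.2 × 0.9) = 5.2 + 0.0615385 = 5.26154 m along the plane.
Vertically, h_p = y_p·sinθ = 5.26154 × 0.743145 = 3.91009 m.

h_p = 3.910 m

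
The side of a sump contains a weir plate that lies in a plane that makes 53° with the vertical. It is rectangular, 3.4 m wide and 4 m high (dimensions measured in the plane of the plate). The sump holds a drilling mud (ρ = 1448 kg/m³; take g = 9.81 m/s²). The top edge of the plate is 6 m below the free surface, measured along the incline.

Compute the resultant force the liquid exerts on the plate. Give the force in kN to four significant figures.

γ = ρg = 1448 × 9.81 / 1000 = 14.20488 kN/m³.
The plate makes 53° with the vertical, i.e. θ = 90° − 53° = 37° to the horizontal. Measuring y along the incline from the free-surface line, vertical depth h = y·sinθ with sinθ = 0.601815.
The centroid lies 4/2 = 2 m below the top edge, so y_c = 6 + 2 = 8 m and h_c = 8 × 0.601815 = 4.81452 m.
A = 3.4 × 4 = 13.6 m².
Resultant F = γ·h_c·A = 14.20488 × 4.81452 × 13.6 = 930.1 kN.

F ≈ 930.1 kN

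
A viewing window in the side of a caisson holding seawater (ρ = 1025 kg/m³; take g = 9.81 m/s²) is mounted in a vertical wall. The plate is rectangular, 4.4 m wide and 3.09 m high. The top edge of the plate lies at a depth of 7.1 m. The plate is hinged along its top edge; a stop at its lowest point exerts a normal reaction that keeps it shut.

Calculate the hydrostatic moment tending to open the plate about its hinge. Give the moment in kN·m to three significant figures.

M ≈ 1930 kN·m

γ = ρg = 1025 × 9.81 / 1000 = 10.05525 kN/m³.
The centroid lies 3.09/2 = 1.545 m below the top edge, so the centroid depth is h_c = 7.1 + 1.545 = 8.645 m.
A = 4.4 × 3.09 = 13.596 m².
Resultant F = γ·h_c·A = 10.05525 × 8.645 × 13.596 = 1181.87 kN.
I_c = b·h³/12 = 4.4 × 3.09³/12 = 10.818 m⁴.
Centre of pressure: y_p = y_c + I_c/(y_c·A) = 8.645 + 10.818/(8.645 × 13.596) = 8.645 + 0.0920388 = 8.73704 m along the plane.
The resultant acts 1.545 + 0.0920388 = 1.63704 m (along the plate) below the hinge at the top edge, so the moment about the hinge is M = F × 1.63704 = 1181.87 × 1.63704 = 1934.77 kN·m.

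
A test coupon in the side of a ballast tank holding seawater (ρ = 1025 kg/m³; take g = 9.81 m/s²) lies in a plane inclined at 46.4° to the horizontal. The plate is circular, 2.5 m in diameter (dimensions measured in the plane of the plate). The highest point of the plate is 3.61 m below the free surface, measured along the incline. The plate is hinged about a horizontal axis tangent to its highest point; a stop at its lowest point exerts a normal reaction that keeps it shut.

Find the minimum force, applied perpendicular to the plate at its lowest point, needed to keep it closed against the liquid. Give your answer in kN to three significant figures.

P ≈ 92.4 kN

γ = ρg = 1025 × 9.81 / 1000 = 10.05525 kN/m³.
Let θ = 46.4° be the plate's angle to the horizontal; measure y along the incline from where the plane meets the free surface. Vertical depth h = y·sinθ with sinθ = 0.724172.
The centroid is at the centre, 1.25 m below the top of the plate, so y_c = 3.61 + 1.25 = 4.86 m and h_c = 4.86 × 0.724172 = 3.51948 m.
A = π(1.25)² = 4.90874 m².
Resultant F = γ·h_c·A = 10.05525 × 3.51948 × 4.90874 = 173.717 kN.
I_c = πr⁴/4 = π × 1.25⁴/4 = 1.91748 m⁴.
Centre of pressure: y_p = y_c + I_c/(y_c·A) = 4.86 + 1.91748/(4.86 × 4.90874) = 4.86 + 0.0803757 = 4.94038 m along the plane.
The resultant acts 1.25 + 0.0803757 = 1.33038 m (along the plate) below the hinge at the top edge, so the moment about the hinge is M = F × 1.33038 = 173.717 × 1.33038 = 231.11 kN·m.
A normal force at the bottom, 2.5 m from the hinge, must supply this moment: P = 231.11/2.5 = 92.444 kN.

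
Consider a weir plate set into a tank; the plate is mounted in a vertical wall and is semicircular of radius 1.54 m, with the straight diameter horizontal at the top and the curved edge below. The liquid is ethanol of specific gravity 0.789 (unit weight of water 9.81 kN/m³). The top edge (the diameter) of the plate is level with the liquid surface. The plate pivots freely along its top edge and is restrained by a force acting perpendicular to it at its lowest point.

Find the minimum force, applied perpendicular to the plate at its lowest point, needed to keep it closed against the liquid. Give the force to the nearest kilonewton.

P ≈ 11 kN

γ = 0.789 × 9.81 = 7.74009 kN/m³.
The centroid of a semicircle lies 4r/(3π) = 0.653596 m from the diameter, here below the top edge, so the centroid depth is h_c = 0.653596 m.
A = πr²/2 = π × 1.54²/2 = 3.7253 m².
Resultant F = γ·h_c·A = 7.74009 × 0.653596 × 3.7253 = 18.8459 kN.
I_c = (π/8 − 8/(9π))·r⁴ = 0.109757 × 1.54⁴ = 0.617327 m⁴.
Centre of pressure: y_p = y_c + I_c/(y_c·A) = 0.653596 + 0.617327/(0.653596 × 3.7253) = 0.653596 + 0.253539 = 0.907135 m along the plane.
The resultant acts 0.653596 + 0.253539 = 0.907135 m (along the plate) below the hinge at the top edge, so the moment about the hinge is M = F × 0.907135 = 18.8459 × 0.907135 = 17.0958 kN·m.
A normal force at the bottom, 1.54 m from the hinge, must supply this moment: P = 17.0958/1.54 = 11.1012 kN.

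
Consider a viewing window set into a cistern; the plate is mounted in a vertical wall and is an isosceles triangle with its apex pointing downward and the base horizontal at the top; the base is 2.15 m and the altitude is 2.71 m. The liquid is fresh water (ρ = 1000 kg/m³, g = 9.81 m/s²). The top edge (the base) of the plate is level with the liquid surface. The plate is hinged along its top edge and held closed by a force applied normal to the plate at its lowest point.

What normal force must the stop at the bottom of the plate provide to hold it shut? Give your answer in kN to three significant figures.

γ = ρg = 1000 × 9.81 = 9810 N/m³ = 9.81 kN/m³.
With the apex down, the centroid sits h/3 = 2.71/3 = 0.903333 m below the base (the top edge), so the centroid depth is h_c = 0.903333 m.
A = ½ × 2.15 × 2.71 = 2.91325 m².
Resultant F = γ·h_c·A = 9.81 × 0.903333 × 2.91325 = 25.8163 kN.
I_c = b·h³/36 = 2.15 × 2.71³/36 = 1.18862 m⁴.
Centre of pressure: y_p = y_c + I_c/(y_c·A) = 0.903333 + 1.18862/(0.903333 × 2.91325) = 0.903333 + 0.451666 = 1.355 m along the plane.
The resultant acts 0.903333 + 0.451666 = 1.355 m (along the plate) below the hinge at the top edge, so the moment about the hinge is M = F × 1.355 = 25.8163 × 1.355 = 34.9811 kN·m.
A normal force at the bottom, 2.71 m from the hinge, must supply this moment: P = 34.9811/2.71 = 12.9082 kN.

P ≈ 12.9 kN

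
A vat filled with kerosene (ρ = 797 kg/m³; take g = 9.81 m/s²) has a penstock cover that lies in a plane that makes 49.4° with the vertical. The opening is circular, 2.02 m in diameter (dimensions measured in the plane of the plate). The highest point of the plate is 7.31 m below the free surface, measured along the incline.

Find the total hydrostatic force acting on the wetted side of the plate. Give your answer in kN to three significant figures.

F ≈ 136 kN

γ = ρg = 797 × 9.81 / 1000 = 7.81857 kN/m³.
The plate makes 49.4° with the vertical, i.e. θ = 90° − 49.4° = 40.6° to the horizontal. Measuring y along the incline from the free-surface line, vertical depth h = y·sinθ with sinθ = 0.650774.
The centroid is at the centre, 1.01 m below the top of the plate, so y_c = 7.31 + 1.01 = 8.32 m and h_c = 8.32 × 0.650774 = 5.41444 m.
A = π(1.01)² = 3.20474 m².
Resultant F = γ·h_c·A = 7.81857 × 5.41444 × 3.20474 = 135.667 kN.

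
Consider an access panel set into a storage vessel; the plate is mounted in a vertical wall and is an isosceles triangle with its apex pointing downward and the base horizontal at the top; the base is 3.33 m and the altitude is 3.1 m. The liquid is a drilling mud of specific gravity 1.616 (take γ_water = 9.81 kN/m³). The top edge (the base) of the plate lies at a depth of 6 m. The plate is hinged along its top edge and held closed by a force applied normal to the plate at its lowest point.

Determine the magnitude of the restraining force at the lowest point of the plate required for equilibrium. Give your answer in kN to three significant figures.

γ = 1.616 × 9.81 = 15.85296 kN/m³.
With the apex down, the centroid sits h/3 = 3.1/3 = 1.03333 m below the base (the top edge), so the centroid depth is h_c = 6 + 1.03333 = 7.03333 m.
A = ½ × 3.33 × 3.1 = 5.1615 m².
Resultant F = γ·h_c·A = 15.85296 × 7.03333 × 5.1615 = 575.503 kN.
I_c = b·h³/36 = 3.33 × 3.1³/36 = 2.75567 m⁴.
Centre of pressure: y_p = y_c + I_c/(y_c·A) = 7.03333 + 2.75567/(7.03333 × 5.1615) = 7.03333 + 0.0759085 = 7.10924 m along the plane.
The resultant acts 1.03333 + 0.0759085 = 1.10924 m (along the plate) below the hinge at the top edge, so the moment about the hinge is M = F × 1.10924 = 575.503 × 1.10924 = 638.371 kN·m.
A normal force at the bottom, 3.1 m from the hinge, must supply this moment: P = 638.371/3.1 = 205.926 kN.

P ≈ 206 kN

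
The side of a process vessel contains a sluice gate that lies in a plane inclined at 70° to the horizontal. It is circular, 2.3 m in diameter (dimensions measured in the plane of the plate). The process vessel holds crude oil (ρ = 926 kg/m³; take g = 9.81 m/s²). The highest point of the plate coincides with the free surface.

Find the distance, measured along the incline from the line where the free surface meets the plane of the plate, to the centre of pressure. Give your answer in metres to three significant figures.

γ = ρg = 926 × 9.81 / 1000 = 9.08406 kN/m³.
Let θ = 70° be the plate's angle to the horizontal; measure y along the incline from where the plane meets the free surface. Vertical depth h = y·sinθ with sinθ = 0.939693.
The centroid is at the centre, 1.15 m below the top of the plate, so y_c = 1.15 m and h_c = 1.15 × 0.939693 = 1.08065 m.
A = π(1.15)² = 4.15476 m².
Resultant F = γ·h_c·A = 9.08406 × 1.08065 × 4.15476 = 40.786 kN.
I_c = πr⁴/4 = π × 1.15⁴/4 = 1.37367 m⁴.
Centre of pressure: y_p = y_c + I_c/(y_c·A) = 1.15 + 1.37367/(1.15 × 4.15476) = 1.15 + 0.287501 = 1.4375 m along the plane.

y_p = 1.44 m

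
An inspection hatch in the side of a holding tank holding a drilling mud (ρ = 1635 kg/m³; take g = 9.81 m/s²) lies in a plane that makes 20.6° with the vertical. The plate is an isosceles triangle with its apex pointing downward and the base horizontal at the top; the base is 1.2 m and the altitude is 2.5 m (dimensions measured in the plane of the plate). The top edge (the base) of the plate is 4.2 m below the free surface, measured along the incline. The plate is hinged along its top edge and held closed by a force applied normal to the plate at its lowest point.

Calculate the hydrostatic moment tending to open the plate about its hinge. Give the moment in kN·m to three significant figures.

M ≈ 102 kN·m

γ = ρg = 1635 × 9.81 / 1000 = 16.03935 kN/m³.
The plate makes 20.6° with the vertical, i.e. θ = 90° − 20.6° = 69.4° to the horizontal. Measuring y along the incline from the free-surface line, vertical depth h = y·sinθ with sinθ = 0.936060.
With the apex down, the centroid sits h/3 = 2.5/3 = 0.833333 m below the base (the top edge), so y_c = 4.2 + 0.833333 = 5.03333 m and h_c = 5.03333 × 0.936060 = 4.7115 m.
A = ½ × 1.2 × 2.5 = 1.5 m².
Resultant F = γ·h_c·A = 16.03935 × 4.7115 × 1.5 = 113.354 kN.
I_c = b·h³/36 = 1.2 × 2.5³/36 = 0.520833 m⁴.
Centre of pressure: y_p = y_c + I_c/(y_c·A) = 5.03333 + 0.520833/(5.03333 × 1.5) = 5.03333 + 0.0689845 = 5.10231 m along the plane.
The resultant acts 0.833333 + 0.0689845 = 0.902317 m (along the plate) below the hinge at the top edge, so the moment about the hinge is M = F × 0.902317 = 113.354 × 0.902317 = 102.281 kN·m.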